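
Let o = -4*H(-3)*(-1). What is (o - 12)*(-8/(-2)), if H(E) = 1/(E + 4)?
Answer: -32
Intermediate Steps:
H(E) = 1/(4 + E)
o = 4 (o = -4/(4 - 3)*(-1) = -4/1*(-1) = -4*1*(-1) = -4*(-1) = 4)
(o - 12)*(-8/(-2)) = (4 - 12)*(-8/(-2)) = -(-64)*(-1)/2 = -8*4 = -32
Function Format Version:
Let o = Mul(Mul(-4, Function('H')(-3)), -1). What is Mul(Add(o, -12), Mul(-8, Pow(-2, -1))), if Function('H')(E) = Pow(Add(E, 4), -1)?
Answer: -32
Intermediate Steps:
Function('H')(E) = Pow(Add(4, E), -1)
o = 4 (o = Mul(Mul(-4, Pow(Add(4, -3), -1)), -1) = Mul(Mul(-4, Pow(1, -1)), -1) = Mul(Mul(-4, 1), -1) = Mul(-4, -1) = 4)
Mul(Add(o, -12), Mul(-8, Pow(-2, -1))) = Mul(Add(4, -12), Mul(-8, Pow(-2, -1))) = Mul(-8, Mul(-8, Rational(-1, 2))) = Mul(-8, 4) = -32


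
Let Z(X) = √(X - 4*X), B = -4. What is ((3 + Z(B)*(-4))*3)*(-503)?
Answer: -4527 + 12072*√3 ≈ 16382.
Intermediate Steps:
Z(X) = √3*√(-X) (Z(X) = √(-3*X) = √3*√(-X))
((3 + Z(B)*(-4))*3)*(-503) = ((3 + (√3*√(-1*(-4)))*(-4))*3)*(-503) = ((3 + (√3*√4)*(-4))*3)*(-503) = ((3 + (√3*2)*(-4))*3)*(-503) = ((3 + (2*√3)*(-4))*3)*(-503) = ((3 - 8*√3)*3)*(-503) = (9 - 24*√3)*(-503) = -4527 + 12072*√3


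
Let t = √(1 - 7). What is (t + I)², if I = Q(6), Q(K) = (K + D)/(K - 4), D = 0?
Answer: (3 + I*√6)² ≈ 3.0 + 14.697*I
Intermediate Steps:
Q(K) = K/(-4 + K) (Q(K) = (K + 0)/(K - 4) = K/(-4 + K))
I = 3 (I = 6/(-4 + 6) = 6/2 = 6*(½) = 3)
t = I*√6 (t = √(-6) = I*√6 ≈ 2.4495*I)
(t + I)² = (I*√6 + 3)² = (3 + I*√6)²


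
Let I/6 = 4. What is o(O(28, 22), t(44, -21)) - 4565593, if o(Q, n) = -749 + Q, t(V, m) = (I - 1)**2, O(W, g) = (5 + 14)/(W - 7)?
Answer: -95893163/21 ≈ -4.5663e+6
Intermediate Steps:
O(W, g) = 19/(-7 + W)
I = 24 (I = 6*4 = 24)
t(V, m) = 529 (t(V, m) = (24 - 1)**2 = 23**2 = 529)
o(O(28, 22), t(44, -21)) - 4565593 = (-749 + 19/(-7 + 28)) - 4565593 = (-749 + 19/21) - 4565593 = -15710/21 - 4565593 = -95893163/21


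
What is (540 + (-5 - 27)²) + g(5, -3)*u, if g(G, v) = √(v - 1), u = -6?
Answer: 1564 - 12*I ≈ 1564.0 - 12.0*I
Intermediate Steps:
g(G, v) = √(-1 + v)
(540 + (-5 - 27)²) + g(5, -3)*u = (540 + (-5 - 27)²) + √(-1 - 3)*(-6) = (540 + (-32)²) + √(-4)*(-6) = (540 + 1024) + (2*I)*(-6) = 1564 - 12*I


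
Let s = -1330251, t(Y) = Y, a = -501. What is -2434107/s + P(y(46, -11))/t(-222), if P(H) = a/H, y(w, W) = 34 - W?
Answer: 213531493/113582970 ≈ 1.8800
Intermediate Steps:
P(H) = -501/H
-2434107/s + P(y(46, -11))/t(-222) = -2434107/(-1330251) - 501/(34 - 1*(-11))/(-222) = -2434107*(-1/1330251) - 501/(34 + 11)*(-1/222) = 62413/34109 - 501/45*(-1/222) = 62413/34109 - 501*1/45*(-1/222) = 62413/34109 - 167/15*(-1/222) = 62413/34109 + 167/3330 = 213531493/113582970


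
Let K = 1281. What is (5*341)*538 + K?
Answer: 918571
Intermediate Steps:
(5*341)*538 + K = (5*341)*538 + 1281 = 1705*538 + 1281 = 917290 + 1281 = 918571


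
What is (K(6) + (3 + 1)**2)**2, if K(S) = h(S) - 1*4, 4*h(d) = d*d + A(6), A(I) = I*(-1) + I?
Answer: 441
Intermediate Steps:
A(I) = 0 (A(I) = -I + I = 0)
h(d) = d**2/4 (h(d) = (d*d + 0)/4 = (d**2 + 0)/4 = d**2/4)
K(S) = -4 + S**2/4 (K(S) = S**2/4 - 1*4 = S**2/4 - 4 = -4 + S**2/4)
(K(6) + (3 + 1)**2)**2 = ((-4 + (1/4)*6**2) + (3 + 1)**2)**2 = ((-4 + (1/4)*36) + 4**2)**2 = ((-4 + 9) + 16)**2 = (5 + 16)**2 = 21**2 = 441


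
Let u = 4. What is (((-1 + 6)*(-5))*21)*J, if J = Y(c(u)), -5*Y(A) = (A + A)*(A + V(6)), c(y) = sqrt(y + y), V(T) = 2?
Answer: 1680 + 840*sqrt(2) ≈ 2867.9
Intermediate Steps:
c(y) = sqrt(2)*sqrt(y) (c(y) = sqrt(2*y) = sqrt(2)*sqrt(y))
Y(A) = -2*A*(2 + A)/5 (Y(A) = -(A + A)*(A + 2)/5 = -2*A*(2 + A)/5)
J = -4*sqrt(2)*(2 + 2*sqrt(2))/5 (J = -2*sqrt(2)*sqrt(4)*(2 + sqrt(2)*sqrt(4))/5 = -2*sqrt(2)*2*(2 + sqrt(2)*2)/5 = -2*2*sqrt(2)*(2 + 2*sqrt(2))/5 = -4*sqrt(2)*(2 + 2*sqrt(2))/5 ≈ -5.4627)
(((-1 + 6)*(-5))*21)*J = (((-1 + 6)*(-5))*21)*(-16/5 - 8*sqrt(2)/5) = ((5*(-5))*21)*(-16/5 - 8*sqrt(2)/5) = (-25*21)*(-16/5 - 8*sqrt(2)/5) = -525*(-16/5 - 8*sqrt(2)/5) = 1680 + 840*sqrt(2)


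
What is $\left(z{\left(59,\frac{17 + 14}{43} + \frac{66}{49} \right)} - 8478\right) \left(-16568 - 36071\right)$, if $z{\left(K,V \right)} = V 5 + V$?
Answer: $\frac{938922053556}{2107} \approx 4.4562 \cdot 10^{8}$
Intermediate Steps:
$z{\left(K,V \right)} = 6 V$ ($z{\left(K,V \right)} = 5 V + V = 6 V$)
$\left(z{\left(59,\frac{17 + 14}{43} + \frac{66}{49} \right)} - 8478\right) \left(-16568 - 36071\right) = \left(6 \left(\frac{17 + 14}{43} + \frac{66}{49}\right) - 8478\right) \left(-16568 - 36071\right) = \left(6 \left(31 \cdot \frac{1}{43} + 66 \cdot \frac{1}{49}\right) - 8478\right) \left(-52639\right) = \left(6 \left(\frac{31}{43} + \frac{66}{49}\right) - 8478\right) \left(-52639\right) = \left(6 \cdot \frac{4357}{2107} - 8478\right) \left(-52639\right) = \left(\frac{26142}{2107} - 8478\right) \left(-52639\right) = \left(- \frac{17837004}{2107}\right) \left(-52639\right) = \frac{938922053556}{2107}$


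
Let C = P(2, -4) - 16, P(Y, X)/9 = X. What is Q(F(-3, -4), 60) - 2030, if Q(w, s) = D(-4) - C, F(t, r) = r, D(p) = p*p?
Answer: -1962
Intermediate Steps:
D(p) = p**2
P(Y, X) = 9*X
C = -52 (C = 9*(-4) - 16 = -36 - 16 = -52)
Q(w, s) = 68 (Q(w, s) = (-4)**2 - 1*(-52) = 16 + 52 = 68)
Q(F(-3, -4), 60) - 2030 = 68 - 2030 = -1962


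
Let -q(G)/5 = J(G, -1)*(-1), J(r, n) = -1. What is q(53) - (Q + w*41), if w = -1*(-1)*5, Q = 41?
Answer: -251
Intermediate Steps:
w = 5 (w = 1*5 = 5)
q(G) = -5 (q(G) = -(-5)*(-1) = -5*1 = -5)
q(53) - (Q + w*41) = -5 - (41 + 5*41) = -5 - (41 + 205) = -5 - 1*246 = -5 - 246 = -251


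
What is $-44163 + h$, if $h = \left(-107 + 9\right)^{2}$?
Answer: $-34559$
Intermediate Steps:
$h = 9604$ ($h = \left(-98\right)^{2} = 9604$)
$-44163 + h = -44163 + 9604 = -34559$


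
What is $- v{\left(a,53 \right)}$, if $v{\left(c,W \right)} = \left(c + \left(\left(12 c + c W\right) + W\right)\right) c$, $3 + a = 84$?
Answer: $-437319$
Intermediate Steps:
$a = 81$ ($a = -3 + 84 = 81$)
$v{\left(c,W \right)} = c \left(W + 13 c + W c\right)$ ($v{\left(c,W \right)} = \left(c + \left(\left(12 c + W c\right) + W\right)\right) c = \left(c + \left(W + 12 c + W c\right)\right) c = \left(W + 13 c + W c\right) c = c \left(W + 13 c + W c\right)$)
$- v{\left(a,53 \right)} = - 81 \left(53 + 13 \cdot 81 + 53 \cdot 81\right) = - 81 \left(53 + 1053 + 4293\right) = - 81 \cdot 5399 = \left(-1\right) 437319 = -437319$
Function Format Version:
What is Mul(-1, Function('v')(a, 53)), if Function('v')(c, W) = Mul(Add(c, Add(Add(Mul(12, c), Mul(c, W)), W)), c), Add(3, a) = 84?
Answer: -437319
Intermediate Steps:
a = 81 (a = Add(-3, 84) = 81)
Function('v')(c, W) = Mul(c, Add(W, Mul(13, c), Mul(W, c))) (Function('v')(c, W) = Mul(Add(c, Add(Add(Mul(12, c), Mul(W, c)), W)), c) = Mul(Add(c, Add(W, Mul(12, c), Mul(W, c))), c) = Mul(Add(W, Mul(13, c), Mul(W, c)), c) = Mul(c, Add(W, Mul(13, c), Mul(W, c))))
Mul(-1, Function('v')(a, 53)) = Mul(-1, Mul(81, Add(53, Mul(13, 81), Mul(53, 81)))) = Mul(-1, Mul(81, Add(53, 1053, 4293))) = Mul(-1, Mul(81, 5399)) = Mul(-1, 437319) = -437319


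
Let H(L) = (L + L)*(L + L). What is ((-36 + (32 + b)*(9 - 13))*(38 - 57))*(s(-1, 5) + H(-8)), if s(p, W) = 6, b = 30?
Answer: 1413752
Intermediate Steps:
H(L) = 4*L² (H(L) = (2*L)*(2*L) = 4*L²)
((-36 + (32 + b)*(9 - 13))*(38 - 57))*(s(-1, 5) + H(-8)) = ((-36 + (32 + 30)*(9 - 13))*(38 - 57))*(6 + 4*(-8)²) = ((-36 + 62*(-4))*(-19))*(6 + 4*64) = ((-36 - 248)*(-19))*(6 + 256) = -284*(-19)*262 = 5396*262 = 1413752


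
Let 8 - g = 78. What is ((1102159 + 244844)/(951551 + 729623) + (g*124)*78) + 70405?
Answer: -1019857642487/1681174 ≈ -6.0663e+5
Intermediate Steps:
g = -70 (g = 8 - 1*78 = 8 - 78 = -70)
((1102159 + 244844)/(951551 + 729623) + (g*124)*78) + 70405 = ((1102159 + 244844)/(951551 + 729623) - 70*124*78) + 70405 = (1347003/1681174 - 8680*78) + 70405 = (1347003*(1/1681174) - 677040) + 70405 = (1347003/1681174 - 677040) + 70405 = -1138220697957/1681174 + 70405 = -1019857642487/1681174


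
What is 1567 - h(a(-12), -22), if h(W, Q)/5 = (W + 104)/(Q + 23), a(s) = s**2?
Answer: 327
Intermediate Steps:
h(W, Q) = 5*(104 + W)/(23 + Q) (h(W, Q) = 5*((W + 104)/(Q + 23)) = 5*((104 + W)/(23 + Q)) = 5*(104 + W)/(23 + Q))
1567 - h(a(-12), -22) = 1567 - 5*(104 + (-12)**2)/(23 - 22) = 1567 - 5*(104 + 144)/1 = 1567 - 5*248 = 1567 - 1*1240 = 1567 - 1240 = 327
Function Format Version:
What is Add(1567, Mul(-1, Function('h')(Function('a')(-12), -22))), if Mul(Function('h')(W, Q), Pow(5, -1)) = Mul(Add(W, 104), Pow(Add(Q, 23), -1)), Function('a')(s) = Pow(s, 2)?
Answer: 327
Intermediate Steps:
Function('h')(W, Q) = Mul(5, Pow(Add(23, Q), -1), Add(104, W)) (Function('h')(W, Q) = Mul(5, Mul(Add(W, 104), Pow(Add(Q, 23), -1))) = Mul(5, Mul(Add(104, W), Pow(Add(23, Q), -1))) = Mul(5, Mul(Pow(Add(23, Q), -1), Add(104, W))) = Mul(5, Pow(Add(23, Q), -1), Add(104, W)))
Add(1567, Mul(-1, Function('h')(Function('a')(-12), -22))) = Add(1567, Mul(-1, Mul(5, Pow(Add(23, -22), -1), Add(104, Pow(-12, 2))))) = Add(1567, Mul(-1, Mul(5, Pow(1, -1), Add(104, 144)))) = Add(1567, Mul(-1, Mul(5, 1, 248))) = Add(1567, Mul(-1, 1240)) = Add(1567, -1240) = 327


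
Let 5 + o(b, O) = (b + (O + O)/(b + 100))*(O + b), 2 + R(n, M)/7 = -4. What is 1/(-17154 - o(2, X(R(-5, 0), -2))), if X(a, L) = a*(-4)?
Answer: -1/18049 ≈ -5.5405e-5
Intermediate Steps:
R(n, M) = -42 (R(n, M) = -14 + 7*(-4) = -14 - 28 = -42)
X(a, L) = -4*a
o(b, O) = -5 + (O + b)*(b + 2*O/(100 + b)) (o(b, O) = -5 + (b + (O + O)/(b + 100))*(O + b) = -5 + (b + (2*O)/(100 + b))*(O + b) = -5 + (b + 2*O/(100 + b))*(O + b) = -5 + (O + b)*(b + 2*O/(100 + b)))
1/(-17154 - o(2, X(R(-5, 0), -2))) = 1/(-17154 - (-500 + 2**3 - 5*2 + 2*(-4*(-42))**2 + 100*2**2 - 4*(-42)*2**2 + 102*(-4*(-42))*2)/(100 + 2)) = 1/(-17154 - (-500 + 8 - 10 + 2*168**2 + 100*4 + 168*4 + 102*168*2)/102) = 1/(-17154 - (-500 + 8 - 10 + 2*28224 + 400 + 672 + 34272)/102) = 1/(-17154 - (-500 + 8 - 10 + 56448 + 400 + 672 + 34272)/102) = 1/(-17154 - 91290/102) = 1/(-17154 - 1*895) = 1/(-17154 - 895) = 1/(-18049) = -1/18049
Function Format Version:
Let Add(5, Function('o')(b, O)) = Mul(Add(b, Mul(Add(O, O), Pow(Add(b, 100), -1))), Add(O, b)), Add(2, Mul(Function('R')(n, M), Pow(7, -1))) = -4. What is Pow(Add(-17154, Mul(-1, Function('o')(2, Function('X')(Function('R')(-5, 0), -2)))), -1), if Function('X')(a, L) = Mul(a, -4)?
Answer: Rational(-1, 18049) ≈ -5.5405e-5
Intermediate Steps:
Function('R')(n, M) = -42 (Function('R')(n, M) = Add(-14, Mul(7, -4)) = Add(-14, -28) = -42)
Function('X')(a, L) = Mul(-4, a)
Function('o')(b, O) = Add(-5, Mul(Add(O, b), Add(b, Mul(2, O, Pow(Add(100, b), -1))))) (Function('o')(b, O) = Add(-5, Mul(Add(b, Mul(Add(O, O), Pow(Add(b, 100), -1))), Add(O, b))) = Add(-5, Mul(Add(b, Mul(Mul(2, O), Pow(Add(100, b), -1))), Add(O, b))) = Add(-5, Mul(Add(b, Mul(2, O, Pow(Add(100, b), -1))), Add(O, b))) = Add(-5, Mul(Add(O, b), Add(b, Mul(2, O, Pow(Add(100, b), -1))))))
Pow(Add(-17154, Mul(-1, Function('o')(2, Function('X')(Function('R')(-5, 0), -2)))), -1) = Pow(Add(-17154, Mul(-1, Mul(Pow(Add(100, 2), -1), Add(-500, Pow(2, 3), Mul(-5, 2), Mul(2, Pow(Mul(-4, -42), 2)), Mul(100, Pow(2, 2)), Mul(Mul(-4, -42), Pow(2, 2)), Mul(102, Mul(-4, -42), 2))))), -1) = Pow(Add(-17154, Mul(-1, Mul(Pow(102, -1), Add(-500, 8, -10, Mul(2, Pow(168, 2)), Mul(100, 4), Mul(168, 4), Mul(102, 168, 2))))), -1) = Pow(Add(-17154, Mul(-1, Mul(Rational(1, 102), Add(-500, 8, -10, Mul(2, 28224), 400, 672, 34272)))), -1) = Pow(Add(-17154, Mul(-1, Mul(Rational(1, 102), Add(-500, 8, -10, 56448, 400, 672, 34272)))), -1) = Pow(Add(-17154, Mul(-1, Mul(Rational(1, 102), 91290))), -1) = Pow(Add(-17154, Mul(-1, 895)), -1) = Pow(Add(-17154, -895), -1) = Pow(-18049, -1) = Rational(-1, 18049)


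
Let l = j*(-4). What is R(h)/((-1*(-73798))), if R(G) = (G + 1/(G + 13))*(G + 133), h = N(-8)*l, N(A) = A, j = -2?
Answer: -75095/1254566 ≈ -0.059857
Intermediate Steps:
l = 8 (l = -2*(-4) = 8)
h = -64 (h = -8*8 = -64)
R(G) = (133 + G)*(G + 1/(13 + G)) (R(G) = (G + 1/(13 + G))*(133 + G) = (133 + G)*(G + 1/(13 + G)))
R(h)/((-1*(-73798))) = ((133 + (-64)**3 + 146*(-64)**2 + 1730*(-64))/(13 - 64))/((-1*(-73798))) = ((133 - 262144 + 146*4096 - 110720)/(-51))/73798 = -(133 - 262144 + 598016 - 110720)/51*(1/73798) = -1/51*225285*(1/73798) = -75095/17*1/73798 = -75095/1254566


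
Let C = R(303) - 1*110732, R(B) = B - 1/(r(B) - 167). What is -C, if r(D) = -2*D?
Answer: 85361616/773 ≈ 1.1043e+5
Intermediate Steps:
R(B) = B - 1/(-167 - 2*B) (R(B) = B - 1/(-2*B - 167) = B - 1/(-167 - 2*B))
C = -85361616/773 (C = (1 + 2*303² + 167*303)/(167 + 2*303) - 1*110732 = (1 + 2*91809 + 50601)/(167 + 606) - 110732 = (1 + 183618 + 50601)/773 - 110732 = (1/773)*234220 - 110732 = 234220/773 - 110732 = -85361616/773 ≈ -1.1043e+5)
-C = -1*(-85361616/773) = 85361616/773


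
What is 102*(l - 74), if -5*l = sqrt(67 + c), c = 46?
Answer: -7548 - 102*sqrt(113)/5 ≈ -7764.9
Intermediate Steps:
l = -sqrt(113)/5 (l = -sqrt(67 + 46)/5 = -sqrt(113)/5 ≈ -2.1260)
102*(l - 74) = 102*(-sqrt(113)/5 - 74) = 102*(-74 - sqrt(113)/5) = -7548 - 102*sqrt(113)/5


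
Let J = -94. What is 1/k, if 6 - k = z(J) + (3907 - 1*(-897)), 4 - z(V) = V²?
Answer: 1/4034 ≈ 0.00024789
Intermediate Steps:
z(V) = 4 - V²
k = 4034 (k = 6 - ((4 - 1*(-94)²) + (3907 - 1*(-897))) = 6 - ((4 - 1*8836) + (3907 + 897)) = 6 - ((4 - 8836) + 4804) = 6 - (-8832 + 4804) = 6 - 1*(-4028) = 6 + 4028 = 4034)
1/k = 1/4034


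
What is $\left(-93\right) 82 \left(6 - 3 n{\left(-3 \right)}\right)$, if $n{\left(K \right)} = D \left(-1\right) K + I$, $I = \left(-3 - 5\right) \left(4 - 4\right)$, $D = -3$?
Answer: $-251658$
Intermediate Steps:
$I = 0$ ($I = \left(-8\right) 0 = 0$)
$n{\left(K \right)} = 3 K$ ($n{\left(K \right)} = \left(-3\right) \left(-1\right) K + 0 = 3 K + 0 = 3 K$)
$\left(-93\right) 82 \left(6 - 3 n{\left(-3 \right)}\right) = \left(-93\right) 82 \left(6 - 3 \cdot 3 \left(-3\right)\right) = - 7626 \left(6 - -27\right) = - 7626 \left(6 + 27\right) = \left(-7626\right) 33 = -251658$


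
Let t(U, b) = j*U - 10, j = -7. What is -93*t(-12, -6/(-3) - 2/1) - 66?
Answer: -6948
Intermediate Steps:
t(U, b) = -10 - 7*U (t(U, b) = -7*U - 10 = -10 - 7*U)
-93*t(-12, -6/(-3) - 2/1) - 66 = -93*(-10 - 7*(-12)) - 66 = -93*(-10 + 84) - 66 = -93*74 - 66 = -6882 - 66 = -6948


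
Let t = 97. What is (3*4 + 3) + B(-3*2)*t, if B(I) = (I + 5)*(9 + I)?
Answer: -276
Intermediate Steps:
B(I) = (5 + I)*(9 + I)
(3*4 + 3) + B(-3*2)*t = (3*4 + 3) + (45 + (-3*2)**2 + 14*(-3*2))*97 = (12 + 3) + (45 + (-6)**2 + 14*(-6))*97 = 15 + (45 + 36 - 84)*97 = 15 - 3*97 = 15 - 291 = -276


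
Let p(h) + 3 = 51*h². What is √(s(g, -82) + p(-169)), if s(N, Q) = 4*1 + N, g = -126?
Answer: √1456486 ≈ 1206.8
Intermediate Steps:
p(h) = -3 + 51*h²
s(N, Q) = 4 + N
√(s(g, -82) + p(-169)) = √((4 - 126) + (-3 + 51*(-169)²)) = √(-122 + (-3 + 51*28561)) = √(-122 + (-3 + 1456611)) = √(-122 + 1456608) = √1456486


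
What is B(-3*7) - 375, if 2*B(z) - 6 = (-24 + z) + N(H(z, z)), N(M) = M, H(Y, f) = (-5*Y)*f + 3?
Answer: -2991/2 ≈ -1495.5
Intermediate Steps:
H(Y, f) = 3 - 5*Y*f (H(Y, f) = -5*Y*f + 3 = 3 - 5*Y*f)
B(z) = -15/2 + z/2 - 5*z²/2 (B(z) = 3 + ((-24 + z) + (3 - 5*z*z))/2 = 3 + ((-24 + z) + (3 - 5*z²))/2 = 3 + (-21 + z - 5*z²)/2 = 3 + (-21/2 + z/2 - 5*z²/2) = -15/2 + z/2 - 5*z²/2)
B(-3*7) - 375 = (-15/2 + (-3*7)/2 - 5*(-3*7)²/2) - 375 = (-15/2 + (½)*(-21) - 5/2*(-21)²) - 375 = (-15/2 - 21/2 - 5/2*441) - 375 = (-15/2 - 21/2 - 2205/2) - 375 = -2241/2 - 375 = -2991/2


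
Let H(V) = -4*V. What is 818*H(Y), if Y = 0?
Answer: 0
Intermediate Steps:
818*H(Y) = 818*(-4*0) = 818*0 = 0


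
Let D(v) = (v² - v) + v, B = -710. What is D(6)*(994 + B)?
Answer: 10224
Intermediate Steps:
D(v) = v²
D(6)*(994 + B) = 6²*(994 - 710) = 36*284 = 10224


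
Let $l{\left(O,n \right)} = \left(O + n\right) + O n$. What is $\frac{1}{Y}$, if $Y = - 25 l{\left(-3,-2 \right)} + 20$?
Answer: $- \frac{1}{5} \approx -0.2$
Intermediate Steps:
$l{\left(O,n \right)} = O + n + O n$
$Y = -5$ ($Y = - 25 \left(-3 - 2 - -6\right) + 20 = - 25 \left(-3 - 2 + 6\right) + 20 = \left(-25\right) 1 + 20 = -25 + 20 = -5$)
$\frac{1}{Y} = \frac{1}{-5} = - \frac{1}{5}$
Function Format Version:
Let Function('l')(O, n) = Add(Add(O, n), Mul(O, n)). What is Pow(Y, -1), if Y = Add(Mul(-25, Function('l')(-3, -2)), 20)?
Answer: Rational(-1, 5) ≈ -0.20000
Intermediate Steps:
Function('l')(O, n) = Add(O, n, Mul(O, n))
Y = -5 (Y = Add(Mul(-25, Add(-3, -2, Mul(-3, -2))), 20) = Add(Mul(-25, Add(-3, -2, 6)), 20) = Add(Mul(-25, 1), 20) = Add(-25, 20) = -5)
Pow(Y, -1) = Pow(-5, -1) = Rational(-1, 5)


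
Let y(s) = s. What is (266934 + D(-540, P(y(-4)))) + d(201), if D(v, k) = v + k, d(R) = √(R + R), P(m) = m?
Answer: 266390 + √402 ≈ 2.6641e+5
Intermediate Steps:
d(R) = √2*√R (d(R) = √(2*R) = √2*√R)
D(v, k) = k + v
(266934 + D(-540, P(y(-4)))) + d(201) = (266934 + (-4 - 540)) + √2*√201 = (266934 - 544) + √402 = 266390 + √402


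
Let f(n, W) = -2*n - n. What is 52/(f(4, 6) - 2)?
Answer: -26/7 ≈ -3.7143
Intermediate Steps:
f(n, W) = -3*n
52/(f(4, 6) - 2) = 52/(-3*4 - 2) = 52/(-12 - 2) = 52/(-14) = -1/14*52 = -26/7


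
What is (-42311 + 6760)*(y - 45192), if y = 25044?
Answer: 716281548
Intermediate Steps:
(-42311 + 6760)*(y - 45192) = (-42311 + 6760)*(25044 - 45192) = -35551*(-20148) = 716281548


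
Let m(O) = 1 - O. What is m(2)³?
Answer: -1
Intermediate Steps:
m(2)³ = (1 - 1*2)³ = (1 - 2)³ = (-1)³ = -1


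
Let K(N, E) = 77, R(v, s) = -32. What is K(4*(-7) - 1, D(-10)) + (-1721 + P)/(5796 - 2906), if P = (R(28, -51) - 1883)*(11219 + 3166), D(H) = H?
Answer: -13663233/1445 ≈ -9455.5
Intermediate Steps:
P = -27547275 (P = (-32 - 1883)*(11219 + 3166) = -1915*14385 = -27547275)
K(4*(-7) - 1, D(-10)) + (-1721 + P)/(5796 - 2906) = 77 + (-1721 - 27547275)/(5796 - 2906) = 77 - 27548996/2890 = 77 - 27548996*1/2890 = 77 - 13774498/1445 = -13663233/1445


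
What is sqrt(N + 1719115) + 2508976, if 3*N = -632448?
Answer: 2508976 + sqrt(1508299) ≈ 2.5102e+6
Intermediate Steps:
N = -210816 (N = (1/3)*(-632448) = -210816)
sqrt(N + 1719115) + 2508976 = sqrt(-210816 + 1719115) + 2508976 = sqrt(1508299) + 2508976 = 2508976 + sqrt(1508299)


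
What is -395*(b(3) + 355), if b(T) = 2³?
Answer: -143385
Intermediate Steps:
b(T) = 8
-395*(b(3) + 355) = -395*(8 + 355) = -395*363 = -143385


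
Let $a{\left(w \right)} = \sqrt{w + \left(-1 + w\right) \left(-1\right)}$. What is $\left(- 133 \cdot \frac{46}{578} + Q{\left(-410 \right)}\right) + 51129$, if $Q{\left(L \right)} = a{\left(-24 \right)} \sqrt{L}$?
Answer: $\frac{14773222}{289} + i \sqrt{410} \approx 51118.0 + 20.248 i$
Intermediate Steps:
$a{\left(w \right)} = 1$ ($a{\left(w \right)} = \sqrt{w - \left(-1 + w\right)} = \sqrt{1} = 1$)
$Q{\left(L \right)} = \sqrt{L}$ ($Q{\left(L \right)} = 1 \sqrt{L} = \sqrt{L}$)
$\left(- 133 \cdot \frac{46}{578} + Q{\left(-410 \right)}\right) + 51129 = \left(- 133 \cdot \frac{46}{578} + \sqrt{-410}\right) + 51129 = \left(- 133 \cdot 46 \cdot \frac{1}{578} + i \sqrt{410}\right) + 51129 = \left(\left(-133\right) \frac{23}{289} + i \sqrt{410}\right) + 51129 = \left(- \frac{3059}{289} + i \sqrt{410}\right) + 51129 = \frac{14773222}{289} + i \sqrt{410}$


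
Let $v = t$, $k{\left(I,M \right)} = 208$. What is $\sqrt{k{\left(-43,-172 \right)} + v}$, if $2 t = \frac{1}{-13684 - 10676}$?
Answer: $\frac{\sqrt{30857296155}}{12180} \approx 14.422$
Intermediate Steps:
$t = - \frac{1}{48720}$ ($t = \frac{1}{2 \left(-13684 - 10676\right)} = \frac{1}{2 \left(-24360\right)} = \frac{1}{2} \left(- \frac{1}{24360}\right) = - \frac{1}{48720} \approx -2.0525 \cdot 10^{-5}$)
$v = - \frac{1}{48720} \approx -2.0525 \cdot 10^{-5}$
$\sqrt{k{\left(-43,-172 \right)} + v} = \sqrt{208 - \frac{1}{48720}} = \sqrt{\frac{10133759}{48720}} = \frac{\sqrt{30857296155}}{12180}$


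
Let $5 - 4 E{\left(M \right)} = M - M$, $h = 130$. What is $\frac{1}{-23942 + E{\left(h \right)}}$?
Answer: $- \frac{4}{95763} \approx -4.177 \cdot 10^{-5}$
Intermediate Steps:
$E{\left(M \right)} = \frac{5}{4}$ ($E{\left(M \right)} = \frac{5}{4} - \frac{M - M}{4} = \frac{5}{4} - 0 = \frac{5}{4} + 0 = \frac{5}{4}$)
$\frac{1}{-23942 + E{\left(h \right)}} = \frac{1}{-23942 + \frac{5}{4}} = \frac{1}{- \frac{95763}{4}} = - \frac{4}{95763}$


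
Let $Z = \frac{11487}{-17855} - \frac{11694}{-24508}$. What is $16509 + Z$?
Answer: $\frac{3612053098017}{218795170} \approx 16509.0$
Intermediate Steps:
$Z = - \frac{36363513}{218795170}$ ($Z = 11487 \left(- \frac{1}{17855}\right) - - \frac{5847}{12254} = - \frac{11487}{17855} + \frac{5847}{12254} = - \frac{36363513}{218795170} \approx -0.1662$)
$16509 + Z = 16509 - \frac{36363513}{218795170} = \frac{3612053098017}{218795170}$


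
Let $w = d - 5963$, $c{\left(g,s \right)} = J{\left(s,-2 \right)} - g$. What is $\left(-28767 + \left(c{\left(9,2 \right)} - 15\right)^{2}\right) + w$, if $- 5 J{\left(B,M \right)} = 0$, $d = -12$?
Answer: $-34166$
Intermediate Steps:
$J{\left(B,M \right)} = 0$ ($J{\left(B,M \right)} = \left(- \frac{1}{5}\right) 0 = 0$)
$c{\left(g,s \right)} = - g$ ($c{\left(g,s \right)} = 0 - g = - g$)
$w = -5975$ ($w = -12 - 5963 = -5975$)
$\left(-28767 + \left(c{\left(9,2 \right)} - 15\right)^{2}\right) + w = \left(-28767 + \left(\left(-1\right) 9 - 15\right)^{2}\right) - 5975 = \left(-28767 + \left(-9 - 15\right)^{2}\right) - 5975 = \left(-28767 + \left(-24\right)^{2}\right) - 5975 = \left(-28767 + 576\right) - 5975 = -28191 - 5975 = -34166$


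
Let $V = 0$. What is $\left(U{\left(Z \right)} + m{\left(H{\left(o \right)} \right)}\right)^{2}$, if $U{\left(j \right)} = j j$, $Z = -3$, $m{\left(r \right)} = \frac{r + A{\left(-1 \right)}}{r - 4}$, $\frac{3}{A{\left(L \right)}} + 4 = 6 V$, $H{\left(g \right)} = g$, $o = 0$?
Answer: $\frac{21609}{256} \approx 84.41$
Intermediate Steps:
$A{\left(L \right)} = - \frac{3}{4}$ ($A{\left(L \right)} = \frac{3}{-4 + 6 \cdot 0} = \frac{3}{-4 + 0} = \frac{3}{-4} = 3 \left(- \frac{1}{4}\right) = - \frac{3}{4}$)
$m{\left(r \right)} = \frac{- \frac{3}{4} + r}{-4 + r}$ ($m{\left(r \right)} = \frac{r - \frac{3}{4}}{r - 4} = \frac{- \frac{3}{4} + r}{-4 + r}$)
$U{\left(j \right)} = j^{2}$
$\left(U{\left(Z \right)} + m{\left(H{\left(o \right)} \right)}\right)^{2} = \left(\left(-3\right)^{2} + \frac{- \frac{3}{4} + 0}{-4 + 0}\right)^{2} = \left(9 + \frac{1}{-4} \left(- \frac{3}{4}\right)\right)^{2} = \left(9 - - \frac{3}{16}\right)^{2} = \left(9 + \frac{3}{16}\right)^{2} = \left(\frac{147}{16}\right)^{2} = \frac{21609}{256}$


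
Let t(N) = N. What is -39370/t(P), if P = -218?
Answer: 19685/109 ≈ 180.60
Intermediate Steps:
-39370/t(P) = -39370/(-218) = -39370*(-1/218) = 19685/109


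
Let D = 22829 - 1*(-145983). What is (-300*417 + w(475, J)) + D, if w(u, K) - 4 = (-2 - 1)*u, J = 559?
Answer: 42291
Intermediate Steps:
D = 168812 (D = 22829 + 145983 = 168812)
w(u, K) = 4 - 3*u (w(u, K) = 4 + (-2 - 1)*u = 4 - 3*u)
(-300*417 + w(475, J)) + D = (-300*417 + (4 - 3*475)) + 168812 = (-125100 + (4 - 1425)) + 168812 = (-125100 - 1421) + 168812 = -126521 + 168812 = 42291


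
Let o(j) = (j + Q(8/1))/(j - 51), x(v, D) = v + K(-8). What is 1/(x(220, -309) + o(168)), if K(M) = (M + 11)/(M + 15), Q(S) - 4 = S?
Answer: 91/20199 ≈ 0.0045052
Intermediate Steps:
Q(S) = 4 + S
K(M) = (11 + M)/(15 + M)
x(v, D) = 3/7 + v (x(v, D) = v + (11 - 8)/(15 - 8) = v + 3/7 = 3/7 + v)
o(j) = (12 + j)/(-51 + j) (o(j) = (j + (4 + 8/1))/(j - 51) = (j + (4 + 8*1))/(-51 + j) = (j + (4 + 8))/(-51 + j) = (j + 12)/(-51 + j) = (12 + j)/(-51 + j))
1/(x(220, -309) + o(168)) = 1/((3/7 + 220) + (12 + 168)/(-51 + 168)) = 1/(1543/7 + 180/117) = 1/(1543/7 + (1/117)*180) = 1/(1543/7 + 20/13) = 1/(20199/91) = 91/20199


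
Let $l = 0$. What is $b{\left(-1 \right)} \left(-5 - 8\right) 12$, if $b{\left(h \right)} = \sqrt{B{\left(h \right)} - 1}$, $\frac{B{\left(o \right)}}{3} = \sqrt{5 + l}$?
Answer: $- 156 \sqrt{-1 + 3 \sqrt{5}} \approx -372.71$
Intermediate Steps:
$B{\left(o \right)} = 3 \sqrt{5}$ ($B{\left(o \right)} = 3 \sqrt{5 + 0} = 3 \sqrt{5}$)
$b{\left(h \right)} = \sqrt{-1 + 3 \sqrt{5}}$ ($b{\left(h \right)} = \sqrt{3 \sqrt{5} - 1} = \sqrt{-1 + 3 \sqrt{5}}$)
$b{\left(-1 \right)} \left(-5 - 8\right) 12 = \sqrt{-1 + 3 \sqrt{5}} \left(-5 - 8\right) 12 = \sqrt{-1 + 3 \sqrt{5}} \left(-13\right) 12 = - 13 \sqrt{-1 + 3 \sqrt{5}} \cdot 12 = - 156 \sqrt{-1 + 3 \sqrt{5}}$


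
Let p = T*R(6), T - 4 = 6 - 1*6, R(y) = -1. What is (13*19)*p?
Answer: -988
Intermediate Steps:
T = 4 (T = 4 + (6 - 1*6) = 4 + (6 - 6) = 4 + 0 = 4)
p = -4 (p = 4*(-1) = -4)
(13*19)*p = (13*19)*(-4) = 247*(-4) = -988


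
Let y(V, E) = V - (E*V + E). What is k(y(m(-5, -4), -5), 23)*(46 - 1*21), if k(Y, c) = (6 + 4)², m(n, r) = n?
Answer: 2500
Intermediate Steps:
y(V, E) = V - E - E*V (y(V, E) = V - (E + E*V) = V + (-E - E*V) = V - E - E*V)
k(Y, c) = 100 (k(Y, c) = 10² = 100)
k(y(m(-5, -4), -5), 23)*(46 - 1*21) = 100*(46 - 1*21) = 100*(46 - 21) = 100*25 = 2500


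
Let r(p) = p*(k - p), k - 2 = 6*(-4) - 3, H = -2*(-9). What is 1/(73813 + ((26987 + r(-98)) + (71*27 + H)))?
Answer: 1/95581 ≈ 1.0462e-5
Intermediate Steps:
H = 18
k = -25 (k = 2 + (6*(-4) - 3) = 2 + (-24 - 3) = 2 - 27 = -25)
r(p) = p*(-25 - p)
1/(73813 + ((26987 + r(-98)) + (71*27 + H))) = 1/(73813 + ((26987 - 1*(-98)*(25 - 98)) + (71*27 + 18))) = 1/(73813 + ((26987 - 1*(-98)*(-73)) + (1917 + 18))) = 1/(73813 + ((26987 - 7154) + 1935)) = 1/(73813 + (19833 + 1935)) = 1/(73813 + 21768) = 1/95581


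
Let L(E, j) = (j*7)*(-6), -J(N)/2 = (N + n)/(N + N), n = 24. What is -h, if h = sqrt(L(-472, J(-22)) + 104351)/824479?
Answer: -sqrt(12626009)/9069269 ≈ -0.00039180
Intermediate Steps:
J(N) = -(24 + N)/N (J(N) = -2*(N + 24)/(N + N) = -2*(24 + N)/(2*N) = -2*(24 + N)*1/(2*N) = -(24 + N)/N)
L(E, j) = -42*j (L(E, j) = (7*j)*(-6) = -42*j)
h = sqrt(12626009)/9069269 (h = sqrt(-42*(-24 - 1*(-22))/(-22) + 104351)/824479 = sqrt(-(-21)*(-24 + 22)/11 + 104351)*(1/824479) = sqrt(-(-21)*(-2)/11 + 104351)*(1/824479) = sqrt(-42*1/11 + 104351)*(1/824479) = sqrt(-42/11 + 104351)*(1/824479) = sqrt(1147819/11)*(1/824479) = (sqrt(12626009)/11)*(1/824479) = sqrt(12626009)/9069269 ≈ 0.00039180)
-h = -sqrt(12626009)/9069269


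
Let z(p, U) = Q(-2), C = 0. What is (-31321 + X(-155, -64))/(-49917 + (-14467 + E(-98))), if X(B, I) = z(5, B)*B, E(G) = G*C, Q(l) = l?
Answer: 31011/64384 ≈ 0.48166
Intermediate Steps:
z(p, U) = -2
E(G) = 0 (E(G) = G*0 = 0)
X(B, I) = -2*B
(-31321 + X(-155, -64))/(-49917 + (-14467 + E(-98))) = (-31321 - 2*(-155))/(-49917 + (-14467 + 0)) = (-31321 + 310)/(-49917 - 14467) = -31011/(-64384) = -31011*(-1/64384) = 31011/64384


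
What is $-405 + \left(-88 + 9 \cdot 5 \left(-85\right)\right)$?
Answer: $-4318$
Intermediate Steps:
$-405 + \left(-88 + 9 \cdot 5 \left(-85\right)\right) = -405 + \left(-88 + 45 \left(-85\right)\right) = -405 - 3913 = -4318$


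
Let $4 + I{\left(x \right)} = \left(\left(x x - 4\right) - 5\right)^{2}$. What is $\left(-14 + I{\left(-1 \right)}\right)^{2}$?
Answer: $2116$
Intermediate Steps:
$I{\left(x \right)} = -4 + \left(-9 + x^{2}\right)^{2}$ ($I{\left(x \right)} = -4 + \left(\left(x x - 4\right) - 5\right)^{2} = -4 + \left(\left(x^{2} - 4\right) - 5\right)^{2} = -4 + \left(\left(-4 + x^{2}\right) - 5\right)^{2} = -4 + \left(-9 + x^{2}\right)^{2}$)
$\left(-14 + I{\left(-1 \right)}\right)^{2} = \left(-14 - \left(4 - \left(-9 + \left(-1\right)^{2}\right)^{2}\right)\right)^{2} = \left(-14 - \left(4 - \left(-9 + 1\right)^{2}\right)\right)^{2} = \left(-14 - \left(4 - \left(-8\right)^{2}\right)\right)^{2} = \left(-14 + \left(-4 + 64\right)\right)^{2} = \left(-14 + 60\right)^{2} = 46^{2} = 2116$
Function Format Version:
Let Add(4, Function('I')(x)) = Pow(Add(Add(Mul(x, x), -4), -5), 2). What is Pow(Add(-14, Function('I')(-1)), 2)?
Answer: 2116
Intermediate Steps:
Function('I')(x) = Add(-4, Pow(Add(-9, Pow(x, 2)), 2)) (Function('I')(x) = Add(-4, Pow(Add(Add(Mul(x, x), -4), -5), 2)) = Add(-4, Pow(Add(Add(Pow(x, 2), -4), -5), 2)) = Add(-4, Pow(Add(Add(-4, Pow(x, 2)), -5), 2)) = Add(-4, Pow(Add(-9, Pow(x, 2)), 2)))
Pow(Add(-14, Function('I')(-1)), 2) = Pow(Add(-14, Add(-4, Pow(Add(-9, Pow(-1, 2)), 2))), 2) = Pow(Add(-14, Add(-4, Pow(Add(-9, 1), 2))), 2) = Pow(Add(-14, Add(-4, Pow(-8, 2))), 2) = Pow(Add(-14, Add(-4, 64)), 2) = Pow(Add(-14, 60), 2) = Pow(46, 2) = 2116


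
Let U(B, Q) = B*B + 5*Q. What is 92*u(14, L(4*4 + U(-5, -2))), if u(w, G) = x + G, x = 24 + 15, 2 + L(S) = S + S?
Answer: 9108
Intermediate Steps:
U(B, Q) = B**2 + 5*Q
L(S) = -2 + 2*S (L(S) = -2 + (S + S) = -2 + 2*S)
x = 39
u(w, G) = 39 + G
92*u(14, L(4*4 + U(-5, -2))) = 92*(39 + (-2 + 2*(4*4 + ((-5)**2 + 5*(-2))))) = 92*(39 + (-2 + 2*(16 + (25 - 10)))) = 92*(39 + (-2 + 2*(16 + 15))) = 92*(39 + (-2 + 2*31)) = 92*(39 + (-2 + 62)) = 92*(39 + 60) = 92*99 = 9108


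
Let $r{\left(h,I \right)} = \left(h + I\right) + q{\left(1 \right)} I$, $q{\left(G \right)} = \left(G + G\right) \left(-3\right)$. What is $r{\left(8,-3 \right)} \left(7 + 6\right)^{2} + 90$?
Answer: $3977$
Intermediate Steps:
$q{\left(G \right)} = - 6 G$ ($q{\left(G \right)} = 2 G \left(-3\right) = - 6 G$)
$r{\left(h,I \right)} = h - 5 I$ ($r{\left(h,I \right)} = \left(h + I\right) + \left(-6\right) 1 I = \left(I + h\right) - 6 I = h - 5 I$)
$r{\left(8,-3 \right)} \left(7 + 6\right)^{2} + 90 = \left(8 - -15\right) \left(7 + 6\right)^{2} + 90 = \left(8 + 15\right) 13^{2} + 90 = 23 \cdot 169 + 90 = 3887 + 90 = 3977$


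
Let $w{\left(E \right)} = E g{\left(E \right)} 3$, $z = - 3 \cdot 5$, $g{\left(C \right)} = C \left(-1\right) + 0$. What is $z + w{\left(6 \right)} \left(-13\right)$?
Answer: $1389$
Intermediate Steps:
$g{\left(C \right)} = - C$ ($g{\left(C \right)} = - C + 0 = - C$)
$z = -15$ ($z = \left(-1\right) 15 = -15$)
$w{\left(E \right)} = - 3 E^{2}$ ($w{\left(E \right)} = E \left(- E\right) 3 = - E^{2} \cdot 3 = - 3 E^{2}$)
$z + w{\left(6 \right)} \left(-13\right) = -15 + - 3 \cdot 6^{2} \left(-13\right) = -15 + \left(-3\right) 36 \left(-13\right) = -15 - -1404 = -15 + 1404 = 1389$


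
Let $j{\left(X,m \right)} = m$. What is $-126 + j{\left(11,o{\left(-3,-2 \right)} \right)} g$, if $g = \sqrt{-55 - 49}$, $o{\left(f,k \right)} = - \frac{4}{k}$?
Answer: $-126 + 4 i \sqrt{26} \approx -126.0 + 20.396 i$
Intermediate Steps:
$g = 2 i \sqrt{26}$ ($g = \sqrt{-104} = 2 i \sqrt{26} \approx 10.198 i$)
$-126 + j{\left(11,o{\left(-3,-2 \right)} \right)} g = -126 + - \frac{4}{-2} \cdot 2 i \sqrt{26} = -126 + \left(-4\right) \left(- \frac{1}{2}\right) 2 i \sqrt{26} = -126 + 2 \cdot 2 i \sqrt{26} = -126 + 4 i \sqrt{26}$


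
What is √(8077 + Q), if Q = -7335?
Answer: √742 ≈ 27.240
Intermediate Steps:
√(8077 + Q) = √(8077 - 7335) = √742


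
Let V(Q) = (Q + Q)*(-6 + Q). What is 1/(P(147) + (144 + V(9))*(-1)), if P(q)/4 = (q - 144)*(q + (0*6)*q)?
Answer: 1/1566 ≈ 0.00063857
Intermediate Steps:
V(Q) = 2*Q*(-6 + Q) (V(Q) = (2*Q)*(-6 + Q) = 2*Q*(-6 + Q))
P(q) = 4*q*(-144 + q) (P(q) = 4*((q - 144)*(q + (0*6)*q)) = 4*((-144 + q)*(q + 0*q)) = 4*((-144 + q)*(q + 0)) = 4*((-144 + q)*q) = 4*(q*(-144 + q)) = 4*q*(-144 + q))
1/(P(147) + (144 + V(9))*(-1)) = 1/(4*147*(-144 + 147) + (144 + 2*9*(-6 + 9))*(-1)) = 1/(4*147*3 + (144 + 2*9*3)*(-1)) = 1/(1764 + (144 + 54)*(-1)) = 1/(1764 + 198*(-1)) = 1/(1764 - 198) = 1/1566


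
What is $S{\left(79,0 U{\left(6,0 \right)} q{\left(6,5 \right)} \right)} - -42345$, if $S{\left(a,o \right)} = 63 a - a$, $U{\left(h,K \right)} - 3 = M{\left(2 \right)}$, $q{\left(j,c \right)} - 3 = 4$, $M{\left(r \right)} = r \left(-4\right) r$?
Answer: $47243$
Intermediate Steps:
$M{\left(r \right)} = - 4 r^{2}$ ($M{\left(r \right)} = - 4 r r = - 4 r^{2}$)
$q{\left(j,c \right)} = 7$ ($q{\left(j,c \right)} = 3 + 4 = 7$)
$U{\left(h,K \right)} = -13$ ($U{\left(h,K \right)} = 3 - 4 \cdot 2^{2} = 3 - 16 = -13$)
$S{\left(a,o \right)} = 62 a$
$S{\left(79,0 U{\left(6,0 \right)} q{\left(6,5 \right)} \right)} - -42345 = 62 \cdot 79 - -42345 = 4898 + 42345 = 47243$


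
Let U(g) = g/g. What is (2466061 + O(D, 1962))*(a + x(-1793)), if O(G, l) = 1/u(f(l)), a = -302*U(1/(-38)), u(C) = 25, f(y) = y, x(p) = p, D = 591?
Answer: -25831989394/5 ≈ -5.1664e+9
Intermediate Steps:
U(g) = 1
a = -302 (a = -302*1 = -302)
O(G, l) = 1/25
(2466061 + O(D, 1962))*(a + x(-1793)) = (2466061 + 1/25)*(-302 - 1793) = (61651526/25)*(-2095) = -25831989394/5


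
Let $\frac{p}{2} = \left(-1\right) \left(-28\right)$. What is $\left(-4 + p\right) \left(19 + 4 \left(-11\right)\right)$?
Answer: $-1300$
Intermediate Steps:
$p = 56$ ($p = 2 \left(\left(-1\right) \left(-28\right)\right) = 2 \cdot 28 = 56$)
$\left(-4 + p\right) \left(19 + 4 \left(-11\right)\right) = \left(-4 + 56\right) \left(19 + 4 \left(-11\right)\right) = 52 \left(19 - 44\right) = 52 \left(-25\right) = -1300$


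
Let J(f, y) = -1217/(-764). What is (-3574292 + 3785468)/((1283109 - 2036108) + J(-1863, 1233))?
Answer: -161338464/575290019 ≈ -0.28045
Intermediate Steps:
J(f, y) = 1217/764 (J(f, y) = -1217*(-1/764) = 1217/764)
(-3574292 + 3785468)/((1283109 - 2036108) + J(-1863, 1233)) = (-3574292 + 3785468)/((1283109 - 2036108) + 1217/764) = 211176/(-752999 + 1217/764) = 211176/(-575290019/764) = 211176*(-764/575290019) = -161338464/575290019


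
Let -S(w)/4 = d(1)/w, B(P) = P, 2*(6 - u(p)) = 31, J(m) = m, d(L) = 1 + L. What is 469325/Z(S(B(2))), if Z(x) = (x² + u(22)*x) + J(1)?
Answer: 93865/11 ≈ 8533.2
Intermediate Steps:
u(p) = -19/2 (u(p) = 6 - ½*31 = 6 - 31/2 = -19/2)
S(w) = -8/w (S(w) = -4*(1 + 1)/w = -8/w)
Z(x) = 1 + x² - 19*x/2 (Z(x) = (x² - 19*x/2) + 1 = 1 + x² - 19*x/2)
469325/Z(S(B(2))) = 469325/(1 + (-8/2)² - (-76)/2) = 469325/(1 + (-8*½)² - (-76)/2) = 469325/(1 + (-4)² - 19/2*(-4)) = 469325/(1 + 16 + 38) = 469325/55 = 469325*(1/55) = 93865/11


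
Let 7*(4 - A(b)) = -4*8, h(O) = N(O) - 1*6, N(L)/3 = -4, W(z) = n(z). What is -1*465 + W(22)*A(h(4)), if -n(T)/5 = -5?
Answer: -1755/7 ≈ -250.71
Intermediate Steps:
n(T) = 25 (n(T) = -5*(-5) = 25)
W(z) = 25
N(L) = -12 (N(L) = 3*(-4) = -12)
h(O) = -18 (h(O) = -12 - 1*6 = -12 - 6 = -18)
A(b) = 60/7 (A(b) = 4 - (-4)*8/7 = 4 - ⅐*(-32) = 4 + 32/7 = 60/7)
-1*465 + W(22)*A(h(4)) = -1*465 + 25*(60/7) = -465 + 1500/7 = -1755/7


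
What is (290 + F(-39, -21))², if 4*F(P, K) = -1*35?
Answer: 1265625/16 ≈ 79102.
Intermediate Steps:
F(P, K) = -35/4 (F(P, K) = (-1*35)/4 = (¼)*(-35) = -35/4)
(290 + F(-39, -21))² = (290 - 35/4)² = (1125/4)² = 1265625/16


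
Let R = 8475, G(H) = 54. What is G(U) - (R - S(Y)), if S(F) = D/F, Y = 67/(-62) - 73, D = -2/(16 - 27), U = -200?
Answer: -425454307/50523 ≈ -8421.0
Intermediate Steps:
D = 2/11 (D = -2/(-11) = -2*(-1/11) = 2/11 ≈ 0.18182)
Y = -4593/62 (Y = 67*(-1/62) - 73 = -67/62 - 73 = -4593/62 ≈ -74.081)
S(F) = 2/(11*F)
G(U) - (R - S(Y)) = 54 - (8475 - 2/(11*(-4593/62))) = 54 - (8475 - 2*(-62)/(11*4593)) = 54 - (8475 - 1*(-124/50523)) = 54 - (8475 + 124/50523) = 54 - 1*428182549/50523 = 54 - 428182549/50523 = -425454307/50523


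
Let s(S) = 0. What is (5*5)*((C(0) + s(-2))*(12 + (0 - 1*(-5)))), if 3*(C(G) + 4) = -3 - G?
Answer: -2125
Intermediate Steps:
C(G) = -5 - G/3 (C(G) = -4 + (-3 - G)/3 = -4 + (-1 - G/3) = -5 - G/3)
(5*5)*((C(0) + s(-2))*(12 + (0 - 1*(-5)))) = (5*5)*(((-5 - 1/3*0) + 0)*(12 + (0 - 1*(-5)))) = 25*(((-5 + 0) + 0)*(12 + (0 + 5))) = 25*((-5 + 0)*(12 + 5)) = 25*(-5*17) = 25*(-85) = -2125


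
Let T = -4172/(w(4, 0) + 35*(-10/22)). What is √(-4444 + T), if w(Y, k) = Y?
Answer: 44*I*√36287/131 ≈ 63.982*I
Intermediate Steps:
T = 45892/131 (T = -4172/(4 + 35*(-10/22)) = -4172/(4 + 35*(-10*1/22)) = -4172/(4 + 35*(-5/11)) = -4172/(4 - 175/11) = -4172/(-131/11) = -4172*(-11/131) = 45892/131 ≈ 350.32)
√(-4444 + T) = √(-4444 + 45892/131) = √(-536272/131) = 44*I*√36287/131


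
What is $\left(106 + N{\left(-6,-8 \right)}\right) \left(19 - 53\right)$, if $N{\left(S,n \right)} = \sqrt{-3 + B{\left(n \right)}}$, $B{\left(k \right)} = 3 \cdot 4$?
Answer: $-3706$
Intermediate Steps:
$B{\left(k \right)} = 12$
$N{\left(S,n \right)} = 3$ ($N{\left(S,n \right)} = \sqrt{-3 + 12} = \sqrt{9} = 3$)
$\left(106 + N{\left(-6,-8 \right)}\right) \left(19 - 53\right) = \left(106 + 3\right) \left(19 - 53\right) = 109 \left(19 - 53\right) = 109 \left(-34\right) = -3706$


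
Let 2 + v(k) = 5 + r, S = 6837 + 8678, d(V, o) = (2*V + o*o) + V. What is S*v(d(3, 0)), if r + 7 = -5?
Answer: -139635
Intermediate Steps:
r = -12 (r = -7 - 5 = -12)
d(V, o) = o**2 + 3*V (d(V, o) = (2*V + o**2) + V = (o**2 + 2*V) + V = o**2 + 3*V)
S = 15515
v(k) = -9 (v(k) = -2 + (5 - 12) = -2 - 7 = -9)
S*v(d(3, 0)) = 15515*(-9) = -139635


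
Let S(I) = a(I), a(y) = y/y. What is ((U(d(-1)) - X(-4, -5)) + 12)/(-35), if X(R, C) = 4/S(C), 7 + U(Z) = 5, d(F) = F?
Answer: -6/35 ≈ -0.17143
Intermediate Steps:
U(Z) = -2 (U(Z) = -7 + 5 = -2)
a(y) = 1
S(I) = 1
X(R, C) = 4 (X(R, C) = 4/1 = 4*1 = 4)
((U(d(-1)) - X(-4, -5)) + 12)/(-35) = ((-2 - 1*4) + 12)/(-35) = -((-2 - 4) + 12)/35 = -(-6 + 12)/35 = -1/35*6 = -6/35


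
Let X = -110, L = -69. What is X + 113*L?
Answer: -7907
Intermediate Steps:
X + 113*L = -110 + 113*(-69) = -110 - 7797 = -7907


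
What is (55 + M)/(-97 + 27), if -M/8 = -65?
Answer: -115/14 ≈ -8.2143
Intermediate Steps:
M = 520 (M = -8*(-65) = 520)
(55 + M)/(-97 + 27) = (55 + 520)/(-97 + 27) = 575/(-70) = -1/70*575 = -115/14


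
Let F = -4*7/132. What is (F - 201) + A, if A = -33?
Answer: -7729/33 ≈ -234.21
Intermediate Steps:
F = -7/33 (F = -28*1/132 = -7/33 ≈ -0.21212)
(F - 201) + A = (-7/33 - 201) - 33 = -6640/33 - 33 = -7729/33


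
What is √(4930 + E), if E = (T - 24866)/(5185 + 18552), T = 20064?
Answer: 4*√3542947319/3391 ≈ 70.213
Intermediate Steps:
E = -686/3391 (E = (20064 - 24866)/(5185 + 18552) = -4802/23737 = -4802*1/23737 = -686/3391 ≈ -0.20230)
√(4930 + E) = √(4930 - 686/3391) = √(16716944/3391) = 4*√3542947319/3391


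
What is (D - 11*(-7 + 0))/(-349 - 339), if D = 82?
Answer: -159/688 ≈ -0.23110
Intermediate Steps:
(D - 11*(-7 + 0))/(-349 - 339) = (82 - 11*(-7 + 0))/(-349 - 339) = (82 - 11*(-7))/(-688) = (82 + 77)*(-1/688) = 159*(-1/688) = -159/688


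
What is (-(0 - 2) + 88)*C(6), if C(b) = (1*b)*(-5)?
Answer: -2700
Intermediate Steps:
C(b) = -5*b (C(b) = b*(-5) = -5*b)
(-(0 - 2) + 88)*C(6) = (-(0 - 2) + 88)*(-5*6) = (-1*(-2) + 88)*(-30) = (2 + 88)*(-30) = 90*(-30) = -2700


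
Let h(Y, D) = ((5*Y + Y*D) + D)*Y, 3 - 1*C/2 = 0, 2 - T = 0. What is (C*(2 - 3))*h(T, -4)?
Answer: 24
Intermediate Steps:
T = 2 (T = 2 - 1*0 = 2 + 0 = 2)
C = 6 (C = 6 - 2*0 = 6 + 0 = 6)
h(Y, D) = Y*(D + 5*Y + D*Y) (h(Y, D) = ((5*Y + D*Y) + D)*Y = (D + 5*Y + D*Y)*Y = Y*(D + 5*Y + D*Y))
(C*(2 - 3))*h(T, -4) = (6*(2 - 3))*(2*(-4 + 5*2 - 4*2)) = (6*(-1))*(2*(-4 + 10 - 8)) = -12*(-2) = -6*(-4) = 24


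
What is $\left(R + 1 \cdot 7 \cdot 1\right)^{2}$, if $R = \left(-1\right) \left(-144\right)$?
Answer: $22801$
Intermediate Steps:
$R = 144$
$\left(R + 1 \cdot 7 \cdot 1\right)^{2} = \left(144 + 1 \cdot 7 \cdot 1\right)^{2} = \left(144 + 7 \cdot 1\right)^{2} = \left(144 + 7\right)^{2} = 151^{2} = 22801$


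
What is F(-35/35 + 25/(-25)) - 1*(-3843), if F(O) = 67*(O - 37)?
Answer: 1230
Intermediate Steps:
F(O) = -2479 + 67*O (F(O) = 67*(-37 + O) = -2479 + 67*O)
F(-35/35 + 25/(-25)) - 1*(-3843) = (-2479 + 67*(-35/35 + 25/(-25))) - 1*(-3843) = (-2479 + 67*(-35*1/35 + 25*(-1/25))) + 3843 = (-2479 + 67*(-1 - 1)) + 3843 = (-2479 + 67*(-2)) + 3843 = (-2479 - 134) + 3843 = -2613 + 3843 = 1230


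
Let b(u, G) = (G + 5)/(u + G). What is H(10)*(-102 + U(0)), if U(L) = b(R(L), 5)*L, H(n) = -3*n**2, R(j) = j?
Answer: 30600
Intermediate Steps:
b(u, G) = (5 + G)/(G + u)
U(L) = 10*L/(5 + L) (U(L) = ((5 + 5)/(5 + L))*L = (10/(5 + L))*L = 10*L/(5 + L))
H(10)*(-102 + U(0)) = (-3*10**2)*(-102 + 10*0/(5 + 0)) = (-3*100)*(-102 + 10*0/5) = -300*(-102 + 10*0*(1/5)) = -300*(-102 + 0) = -300*(-102) = 30600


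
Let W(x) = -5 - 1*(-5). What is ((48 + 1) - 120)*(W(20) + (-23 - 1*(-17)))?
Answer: 426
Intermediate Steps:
W(x) = 0 (W(x) = -5 + 5 = 0)
((48 + 1) - 120)*(W(20) + (-23 - 1*(-17))) = ((48 + 1) - 120)*(0 + (-23 - 1*(-17))) = (49 - 120)*(0 + (-23 + 17)) = -71*(0 - 6) = -71*(-6) = 426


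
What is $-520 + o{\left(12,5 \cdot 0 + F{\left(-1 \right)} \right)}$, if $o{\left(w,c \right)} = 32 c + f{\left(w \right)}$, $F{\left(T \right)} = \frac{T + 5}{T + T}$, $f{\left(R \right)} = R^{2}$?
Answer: $-440$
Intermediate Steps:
$F{\left(T \right)} = \frac{5 + T}{2 T}$
$o{\left(w,c \right)} = w^{2} + 32 c$ ($o{\left(w,c \right)} = 32 c + w^{2} = w^{2} + 32 c$)
$-520 + o{\left(12,5 \cdot 0 + F{\left(-1 \right)} \right)} = -520 + \left(12^{2} + 32 \left(5 \cdot 0 + \frac{5 - 1}{2 \left(-1\right)}\right)\right) = -520 + \left(144 + 32 \left(0 + \frac{1}{2} \left(-1\right) 4\right)\right) = -520 + \left(144 + 32 \left(0 - 2\right)\right) = -520 + \left(144 + 32 \left(-2\right)\right) = -520 + \left(144 - 64\right) = -520 + 80 = -440$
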